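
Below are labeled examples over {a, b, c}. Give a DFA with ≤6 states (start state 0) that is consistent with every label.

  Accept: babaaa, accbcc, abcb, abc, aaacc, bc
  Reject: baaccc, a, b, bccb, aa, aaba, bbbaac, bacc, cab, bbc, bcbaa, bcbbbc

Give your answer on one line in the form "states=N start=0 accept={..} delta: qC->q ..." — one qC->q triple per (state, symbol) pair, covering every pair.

states=5 start=0 accept={3,4} delta: 0a->0 0b->1 0c->1 1a->1 1b->2 1c->3 2a->3 2b->0 2c->0 3a->2 3b->4 3c->0 4a->0 4b->1 4c->1

Grow the machine one transition at a time. Run the examples from 0; the earliest place one falls off (shortest prefix, ties alphabetical) gets sent to the lowest-numbered state that keeps every Accept/Reject pair distinguishable — a pair clashes when both reach the same state with identical unread suffix — and to a fresh state only if none does.
a: 0a undefined. 0a->0: ok.
b: 0b undefined. 0b->0: no, babaaa/a meet in 0. Open state 1: 0b->1.
c: 0c undefined. 0c->0: no, aaacc/a meet in 0. 0c->1: ok.
ba: 1a undefined. 1a->0: no, babaaa/a meet in 0. 1a->1: ok.
bb: 1b undefined. 1b->0: no, babaaa/a meet in 0. 1b->1: no, babaaa/b meet in 1. Open state 2: 1b->2.
bc: 1c undefined. 1c->0: no, accbcc/b meet in 1. 1c->1: no, abcb/bccb meet in 2. 1c->2: no, abc/cab meet in 2. Open state 3: 1c->3.
bbb: 2b undefined. 2b->0: ok.
bbc: 2c undefined. 2c->0: ok.
bcb: 3b undefined. 3b->0: no, abcb/a meet in 0. 3b->1: no, accbcc/bacc meet in 3 with "c" left. 3b->2: no, accbcc/b meet in 1. 3b->3: no, accbcc/baaccc meet in 3 with "cc" left. Open state 4: 3b->4.
bcc: 3c undefined. 3c->0: ok.
baba: 2a undefined. 2a->0: no, babaaa/a meet in 0. 2a->1: no, babaaa/baaccc meet in 1. 2a->2: no, babaaa/cab meet in 2. 2a->3: ok.
bcba: 4a undefined. 4a->0: ok.
bcbb: 4b undefined. 4b->0: no, abc/bcbbbc meet in 3. 4b->1: ok.
accbc: 4c undefined. 4c->0: no, accbcc/baaccc meet in 1. 4c->1: ok.
babaa: 3a undefined. 3a->0: no, babaaa/a meet in 0. 3a->1: no, babaaa/baaccc meet in 1. 3a->2: ok.
All examples now run through 5 states with every (state, symbol) defined. Accept strings end in {3,4}, Reject strings end in {0,1,2}; accept={3,4}.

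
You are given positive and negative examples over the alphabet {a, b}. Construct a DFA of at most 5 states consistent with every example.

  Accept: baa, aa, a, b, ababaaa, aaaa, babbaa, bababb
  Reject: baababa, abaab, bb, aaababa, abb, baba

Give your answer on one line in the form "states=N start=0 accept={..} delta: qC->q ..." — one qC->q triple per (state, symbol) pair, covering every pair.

Grow the machine one transition at a time. Run the examples from 0; the earliest place one falls off (shortest prefix, ties alphabetical) gets sent to the lowest-numbered state that keeps every Accept/Reject pair distinguishable — a pair clashes when both reach the same state with identical unread suffix — and to a fresh state only if none does.
a: 0a undefined. 0a->0: ok.
b: 0b undefined. 0b->0: no, baa/baababa meet in 0. Open state 1: 0b->1.
ba: 1a undefined. 1a->0: no, baa/baababa meet in 0. 1a->1: ok.
bb: 1b undefined. 1b->0: no, baa/baababa meet in 1. 1b->1: no, baa/baababa meet in 1. Open state 2: 1b->2.
baba: 2a undefined. 2a->0: no, baa/baababa meet in 1. 2a->1: no, baa/baababa meet in 1. 2a->2: no, ababaaa/abaab meet in 2. Open state 3: 2a->3.
babb: 2b undefined. 2b->0: ok.
babab: 3b undefined. 3b->0: no, aa/baababa meet in 0. 3b->1: no, baa/baababa meet in 1. 3b->2: ok.
ababaa: 3a undefined. 3a->0: ok.
All examples now run through 4 states with every (state, symbol) defined. Accept strings end in {0,1}, Reject strings end in {2,3}; accept={0,1}.

states=4 start=0 accept={0,1} delta: 0a->0 0b->1 1a->1 1b->2 2a->3 2b->0 3a->0 3b->2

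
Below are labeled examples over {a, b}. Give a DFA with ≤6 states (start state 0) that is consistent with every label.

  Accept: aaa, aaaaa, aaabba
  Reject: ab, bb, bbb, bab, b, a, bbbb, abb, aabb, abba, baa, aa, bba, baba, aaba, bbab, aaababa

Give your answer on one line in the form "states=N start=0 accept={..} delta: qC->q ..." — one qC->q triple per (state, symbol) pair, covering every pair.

states=5 start=0 accept={3} delta: 0a->1 0b->0 1a->2 1b->0 2a->3 2b->0 3a->2 3b->4 4a->0 4b->2

Grow the machine one transition at a time. Run the examples from 0; the earliest place one falls off (shortest prefix, ties alphabetical) gets sent to the lowest-numbered state that keeps every Accept/Reject pair distinguishable — a pair clashes when both reach the same state with identical unread suffix — and to a fresh state only if none does.
a: 0a undefined. 0a->0: no, aaa/a meet in 0. Open state 1: 0a->1.
b: 0b undefined. 0b->0: ok.
aa: 1a undefined. 1a->0: no, aaa/a meet in 1. 1a->1: no, aaa/a meet in 1. Open state 2: 1a->2.
ab: 1b undefined. 1b->0: ok.
aaa: 2a undefined. 2a->0: no, aaa/ab meet in 0. 2a->1: no, aaa/a meet in 1. 2a->2: no, aaa/baa meet in 2. Open state 3: 2a->3.
aab: 2b undefined. 2b->0: ok.
aaaa: 3a undefined. 3a->0: no, aaaaa/a meet in 1. 3a->1: no, aaaaa/baa meet in 2. 3a->2: ok.
aaab: 3b undefined. 3b->0: no, aaabba/a meet in 1. 3b->1: no, aaabba/a meet in 1. 3b->2: no, aaa/aaababa meet in 3. 3b->3: no, aaabba/baa meet in 2. Open state 4: 3b->4.
aaaba: 4a undefined. 4a->0: ok.
aaabb: 4b undefined. 4b->0: no, aaabba/a meet in 1. 4b->1: no, aaabba/baa meet in 2. 4b->2: ok.
All examples now run through 5 states with every (state, symbol) defined. Accept strings end in {3}, Reject strings end in {0,1,2}; accept={3}.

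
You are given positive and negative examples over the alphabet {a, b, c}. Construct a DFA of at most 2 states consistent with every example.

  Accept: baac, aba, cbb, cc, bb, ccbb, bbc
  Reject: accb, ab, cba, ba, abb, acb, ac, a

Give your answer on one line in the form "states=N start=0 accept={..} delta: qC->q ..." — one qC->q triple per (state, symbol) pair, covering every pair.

Grow the machine one transition at a time. Run the examples from 0; the earliest place one falls off (shortest prefix, ties alphabetical) gets sent to the lowest-numbered state that keeps every Accept/Reject pair distinguishable — a pair clashes when both reach the same state with identical unread suffix — and to a fresh state only if none does.
a: 0a undefined. 0a->0: no, aba/ba meet in 0 with "ba" left. Open state 1: 0a->1.
b: 0b undefined. 0b->0: ok.
c: 0c undefined. 0c->0: ok.
ab: 1b undefined. 1b->0: no, aba/cba meet in 1. 1b->1: ok.
ac: 1c undefined. 1c->0: no, cbb/accb meet in 0. 1c->1: ok.
aba: 1a undefined. 1a->0: ok.
All examples now run through 2 states with every (state, symbol) defined. Accept strings end in {0}, Reject strings end in {1}; accept={0}.

states=2 start=0 accept={0} delta: 0a->1 0b->0 0c->0 1a->0 1b->1 1c->1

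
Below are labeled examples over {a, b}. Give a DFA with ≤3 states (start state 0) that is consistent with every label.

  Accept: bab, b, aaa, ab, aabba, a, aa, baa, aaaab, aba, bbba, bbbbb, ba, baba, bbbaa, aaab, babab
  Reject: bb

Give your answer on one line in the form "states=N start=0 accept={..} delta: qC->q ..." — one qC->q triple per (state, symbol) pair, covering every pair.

Fold the examples into a partial DFA from state 0: repeatedly fix the first undefined (state, symbol) met by the shortest-then-alphabetical prefix, trying targets in increasing order and rejecting any under which an Accept and a Reject string meet in one state with the same remainder; add a state when all current targets are rejected. Accepting states are where Accept strings end.
a: 0a undefined. 0a->0: ok.
b: 0b undefined. 0b->0: no, bab/bb meet in 0. Open state 1: 0b->1.
ba: 1a undefined. 1a->0: ok.
bb: 1b undefined. 1b->0: no, aaa/bb meet in 0. 1b->1: no, bab/bb meet in 1. Open state 2: 1b->2.
bbb: 2b undefined. 2b->0: no, bbbbb/bb meet in 2. 2b->1: ok.
aabba: 2a undefined. 2a->0: ok.
All examples now run through 3 states with every (state, symbol) defined. Accept strings end in {0,1}, Reject strings end in {2}; accept={0,1}.

states=3 start=0 accept={0,1} delta: 0a->0 0b->1 1a->0 1b->2 2a->0 2b->1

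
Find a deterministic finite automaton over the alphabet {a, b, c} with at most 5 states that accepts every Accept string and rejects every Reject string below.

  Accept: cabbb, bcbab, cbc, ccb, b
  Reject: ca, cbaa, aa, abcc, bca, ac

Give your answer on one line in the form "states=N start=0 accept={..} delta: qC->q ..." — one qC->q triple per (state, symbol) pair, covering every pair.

Grow the machine one transition at a time. Run the examples from 0; the earliest place one falls off (shortest prefix, ties alphabetical) gets sent to the lowest-numbered state that keeps every Accept/Reject pair distinguishable — a pair clashes when both reach the same state with identical unread suffix — and to a fresh state only if none does.
a: 0a undefined. 0a->0: ok.
b: 0b undefined. 0b->0: no, b/aa meet in 0. Open state 1: 0b->1.
c: 0c undefined. 0c->0: ok.
bc: 1c undefined. 1c->0: no, cbc/ca meet in 0. 1c->1: no, cbc/abcc meet in 1. Open state 2: 1c->2.
bca: 2a undefined. 2a->0: ok.
bcb: 2b undefined. 2b->0: ok.
cba: 1a undefined. 1a->0: ok.
abcc: 2c undefined. 2c->0: ok.
cabb: 1b undefined. 1b->0: ok.
All examples now run through 3 states with every (state, symbol) defined. Accept strings end in {1,2}, Reject strings end in {0}; accept={1,2}.

states=3 start=0 accept={1,2} delta: 0a->0 0b->1 0c->0 1a->0 1b->0 1c->2 2a->0 2b->0 2c->0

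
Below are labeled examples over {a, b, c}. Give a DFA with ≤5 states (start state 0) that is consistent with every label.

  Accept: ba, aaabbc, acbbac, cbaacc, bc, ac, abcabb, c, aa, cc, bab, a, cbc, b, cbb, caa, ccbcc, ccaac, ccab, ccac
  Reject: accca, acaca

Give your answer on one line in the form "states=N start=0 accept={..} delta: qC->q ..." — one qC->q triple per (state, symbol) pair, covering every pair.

states=4 start=0 accept={0,1,2} delta: 0a->0 0b->0 0c->1 1a->1 1b->0 1c->2 2a->3 2b->0 2c->2 3a->0 3b->0 3c->0

Fold the examples into a partial DFA from state 0: repeatedly fix the first undefined (state, symbol) met by the shortest-then-alphabetical prefix, trying targets in increasing order and rejecting any under which an Accept and a Reject string meet in one state with the same remainder; add a state when all current targets are rejected. Accepting states are where Accept strings end.
a: 0a undefined. 0a->0: ok.
b: 0b undefined. 0b->0: ok.
c: 0c undefined. 0c->0: no, ba/accca meet in 0. Open state 1: 0c->1.
ca: 1a undefined. 1a->0: no, ba/acaca meet in 0. 1a->1: ok.
cb: 1b undefined. 1b->0: ok.
cc: 1c undefined. 1c->0: no, ba/acaca meet in 0. 1c->1: no, aaabbc/accca meet in 1. Open state 2: 1c->2.
cca: 2a undefined. 2a->0: no, ba/acaca meet in 0. 2a->1: no, aaabbc/acaca meet in 1. 2a->2: no, cbaacc/acaca meet in 2. Open state 3: 2a->3.
ccb: 2b undefined. 2b->0: ok.
accc: 2c undefined. 2c->0: no, ba/accca meet in 0. 2c->1: no, aaabbc/accca meet in 1. 2c->2: ok.
ccaa: 3a undefined. 3a->0: ok.
ccab: 3b undefined. 3b->0: ok.
ccac: 3c undefined. 3c->0: ok.
All examples now run through 4 states with every (state, symbol) defined. Accept strings end in {0,1,2}, Reject strings end in {3}; accept={0,1,2}.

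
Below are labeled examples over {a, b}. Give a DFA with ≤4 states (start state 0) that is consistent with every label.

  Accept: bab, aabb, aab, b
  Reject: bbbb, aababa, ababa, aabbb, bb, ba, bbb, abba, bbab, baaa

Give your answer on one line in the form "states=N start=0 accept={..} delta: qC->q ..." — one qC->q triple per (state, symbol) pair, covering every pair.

states=4 start=0 accept={0,1} delta: 0a->1 0b->1 1a->2 1b->3 2a->1 2b->0 3a->3 3b->3

Grow the machine one transition at a time. Run the examples from 0; the earliest place one falls off (shortest prefix, ties alphabetical) gets sent to the lowest-numbered state that keeps every Accept/Reject pair distinguishable — a pair clashes when both reach the same state with identical unread suffix — and to a fresh state only if none does.
a: 0a undefined. 0a->0: no, aabb/bb meet in 0 with "bb" left. Open state 1: 0a->1.
b: 0b undefined. 0b->0: no, bab/bbab meet in 1 with "b" left. 0b->1: ok.
aa: 1a undefined. 1a->0: no, aabb/bb meet in 1 with "b" left. 1a->1: no, bab/bb meet in 1 with "b" left. Open state 2: 1a->2.
ab: 1b undefined. 1b->0: no, b/ababa meet in 1. 1b->1: no, bab/bbab meet in 2 with "b" left. 1b->2: no, bab/bbb meet in 2 with "b" left. Open state 3: 1b->3.
aab: 2b undefined. 2b->0: ok.
aba: 3a undefined. 3a->0: no, bab/aababa meet in 0. 3a->1: no, aabb/aababa meet in 1. 3a->2: no, bab/bbab meet in 0. 3a->3: ok.
abb: 3b undefined. 3b->0: no, bab/bbb meet in 0. 3b->1: no, aabb/bbb meet in 1. 3b->2: no, bab/bbbb meet in 0. 3b->3: ok.
baa: 2a undefined. 2a->0: no, aabb/baaa meet in 1. 2a->1: ok.
All examples now run through 4 states with every (state, symbol) defined. Accept strings end in {0,1}, Reject strings end in {2,3}; accept={0,1}.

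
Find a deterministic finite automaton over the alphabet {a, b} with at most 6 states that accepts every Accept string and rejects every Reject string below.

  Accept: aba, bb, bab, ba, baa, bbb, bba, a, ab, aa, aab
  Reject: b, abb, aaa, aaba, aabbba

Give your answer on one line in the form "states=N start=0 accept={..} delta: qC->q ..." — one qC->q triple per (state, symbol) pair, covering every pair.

states=4 start=0 accept={0,1,3} delta: 0a->1 0b->2 1a->3 1b->0 2a->1 2b->1 3a->2 3b->3

Grow the machine one transition at a time. Run the examples from 0; the earliest place one falls off (shortest prefix, ties alphabetical) gets sent to the lowest-numbered state that keeps every Accept/Reject pair distinguishable — a pair clashes when both reach the same state with identical unread suffix — and to a fresh state only if none does.
a: 0a undefined. 0a->0: no, aba/aaba meet in 0 with "ba" left. Open state 1: 0a->1.
b: 0b undefined. 0b->0: no, bb/b meet in 0. 0b->1: no, baa/aaa meet in 1 with "aa" left. Open state 2: 0b->2.
aa: 1a undefined. 1a->0: no, ba/aaba meet in 2 with "a" left. 1a->1: no, aba/aaba meet in 1 with "ba" left. 1a->2: no, ba/aaa meet in 2 with "a" left. Open state 3: 1a->3.
ab: 1b undefined. 1b->0: ok.
ba: 2a undefined. 2a->0: no, bab/b meet in 2. 2a->1: ok.
bb: 2b undefined. 2b->0: no, bbb/b meet in 2. 2b->1: ok.
aaa: 3a undefined. 3a->0: no, bab/aaa meet in 0. 3a->1: no, aba/aaa meet in 1. 3a->2: ok.
aab: 3b undefined. 3b->0: no, aba/aaba meet in 1. 3b->1: no, aba/aabbba meet in 1. 3b->2: no, aba/aaba meet in 1. 3b->3: ok.
All examples now run through 4 states with every (state, symbol) defined. Accept strings end in {0,1,3}, Reject strings end in {2}; accept={0,1,3}.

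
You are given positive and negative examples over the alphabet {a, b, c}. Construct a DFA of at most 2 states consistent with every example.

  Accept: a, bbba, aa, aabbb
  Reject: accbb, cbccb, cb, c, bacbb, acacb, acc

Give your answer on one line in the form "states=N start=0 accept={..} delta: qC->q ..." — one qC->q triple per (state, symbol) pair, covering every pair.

State merging on the prefix tree: take the shortest (then alphabetical) example prefix whose next move is undefined and point that move at state 0, else 1, else 2, ...; a target is out if some Accept/Reject pair would then sit in one state with the same input left (inseparable). If every existing state is out, open a new one.
a: 0a undefined. 0a->0: ok.
b: 0b undefined. 0b->0: ok.
c: 0c undefined. 0c->0: no, a/accbb meet in 0. Open state 1: 0c->1.
cb: 1b undefined. 1b->0: no, a/cb meet in 0. 1b->1: ok.
aca: 1a undefined. 1a->0: ok.
acc: 1c undefined. 1c->0: no, a/accbb meet in 0. 1c->1: ok.
All examples now run through 2 states with every (state, symbol) defined. Accept strings end in {0}, Reject strings end in {1}; accept={0}.

states=2 start=0 accept={0} delta: 0a->0 0b->0 0c->1 1a->0 1b->1 1c->1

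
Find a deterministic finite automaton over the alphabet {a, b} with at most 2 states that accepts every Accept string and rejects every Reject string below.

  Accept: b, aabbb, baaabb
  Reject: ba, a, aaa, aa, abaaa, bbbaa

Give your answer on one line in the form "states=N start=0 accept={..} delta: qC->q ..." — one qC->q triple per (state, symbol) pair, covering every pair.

states=2 start=0 accept={1} delta: 0a->0 0b->1 1a->0 1b->1

Fold the examples into a partial DFA from state 0: repeatedly fix the first undefined (state, symbol) met by the shortest-then-alphabetical prefix, trying targets in increasing order and rejecting any under which an Accept and a Reject string meet in one state with the same remainder; add a state when all current targets are rejected. Accepting states are where Accept strings end.
a: 0a undefined. 0a->0: ok.
b: 0b undefined. 0b->0: no, b/ba meet in 0. Open state 1: 0b->1.
ba: 1a undefined. 1a->0: ok.
bb: 1b undefined. 1b->0: no, baaabb/ba meet in 0. 1b->1: ok.
All examples now run through 2 states with every (state, symbol) defined. Accept strings end in {1}, Reject strings end in {0}; accept={1}.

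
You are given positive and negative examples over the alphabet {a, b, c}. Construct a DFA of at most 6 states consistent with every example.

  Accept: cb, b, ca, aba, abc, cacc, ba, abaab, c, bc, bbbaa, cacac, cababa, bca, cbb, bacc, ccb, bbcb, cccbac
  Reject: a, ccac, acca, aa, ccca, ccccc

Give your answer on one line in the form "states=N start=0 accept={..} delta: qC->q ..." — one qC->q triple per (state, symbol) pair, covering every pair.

states=4 start=0 accept={1,2} delta: 0a->0 0b->1 0c->2 1a->1 1b->1 1c->1 2a->1 2b->1 2c->3 3a->3 3b->1 3c->0

Fold the examples into a partial DFA from state 0: repeatedly fix the first undefined (state, symbol) met by the shortest-then-alphabetical prefix, trying targets in increasing order and rejecting any under which an Accept and a Reject string meet in one state with the same remainder; add a state when all current targets are rejected. Accepting states are where Accept strings end.
a: 0a undefined. 0a->0: ok.
b: 0b undefined. 0b->0: no, b/a meet in 0. Open state 1: 0b->1.
c: 0c undefined. 0c->0: no, ca/a meet in 0. 0c->1: no, bca/acca meet in 1 with "ca" left. Open state 2: 0c->2.
ba: 1a undefined. 1a->0: no, aba/a meet in 0. 1a->1: ok.
bb: 1b undefined. 1b->0: no, abaab/a meet in 0. 1b->1: ok.
bc: 1c undefined. 1c->0: no, abc/a meet in 0. 1c->1: ok.
ca: 2a undefined. 2a->0: no, ca/a meet in 0. 2a->1: ok.
cb: 2b undefined. 2b->0: no, cb/a meet in 0. 2b->1: ok.
cc: 2c undefined. 2c->0: no, cb/ccca meet in 1. 2c->1: no, cb/ccac meet in 1. 2c->2: no, cb/ccac meet in 1. Open state 3: 2c->3.
cca: 3a undefined. 3a->0: no, c/ccac meet in 2. 3a->1: no, cb/ccac meet in 1. 3a->2: no, c/acca meet in 2. 3a->3: ok.
ccb: 3b undefined. 3b->0: no, ccb/a meet in 0. 3b->1: ok.
ccc: 3c undefined. 3c->0: ok.
All examples now run through 4 states with every (state, symbol) defined. Accept strings end in {1,2}, Reject strings end in {0,3}; accept={1,2}.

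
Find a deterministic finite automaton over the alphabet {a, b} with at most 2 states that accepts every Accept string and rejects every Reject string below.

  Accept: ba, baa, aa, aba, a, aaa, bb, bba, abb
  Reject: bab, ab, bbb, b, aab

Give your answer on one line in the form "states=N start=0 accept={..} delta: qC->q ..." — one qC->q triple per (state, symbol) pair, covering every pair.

states=2 start=0 accept={0} delta: 0a->0 0b->1 1a->0 1b->0

State merging on the prefix tree: take the shortest (then alphabetical) example prefix whose next move is undefined and point that move at state 0, else 1, else 2, ...; a target is out if some Accept/Reject pair would then sit in one state with the same input left (inseparable). If every existing state is out, open a new one.
a: 0a undefined. 0a->0: ok.
b: 0b undefined. 0b->0: no, ba/bab meet in 0. Open state 1: 0b->1.
ba: 1a undefined. 1a->0: ok.
bb: 1b undefined. 1b->0: ok.
All examples now run through 2 states with every (state, symbol) defined. Accept strings end in {0}, Reject strings end in {1}; accept={0}.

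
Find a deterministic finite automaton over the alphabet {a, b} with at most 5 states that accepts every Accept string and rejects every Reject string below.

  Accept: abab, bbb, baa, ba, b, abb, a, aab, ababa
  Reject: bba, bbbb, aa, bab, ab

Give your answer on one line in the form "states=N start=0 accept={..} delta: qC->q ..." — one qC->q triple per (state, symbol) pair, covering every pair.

State merging on the prefix tree: take the shortest (then alphabetical) example prefix whose next move is undefined and point that move at state 0, else 1, else 2, ...; a target is out if some Accept/Reject pair would then sit in one state with the same input left (inseparable). If every existing state is out, open a new one.
a: 0a undefined. 0a->0: no, abab/bab meet in 0 with "bab" left. Open state 1: 0a->1.
b: 0b undefined. 0b->0: no, bbb/bbbb meet in 0. 0b->1: no, ba/aa meet in 1 with "a" left. Open state 2: 0b->2.
aa: 1a undefined. 1a->0: ok.
ab: 1b undefined. 1b->0: no, abab/aa meet in 0. 1b->1: no, abb/ab meet in 1. 1b->2: no, abab/bab meet in 2 with "ab" left. Open state 3: 1b->3.
ba: 2a undefined. 2a->0: no, ba/aa meet in 0. 2a->1: no, baa/aa meet in 0. 2a->2: ok.
bb: 2b undefined. 2b->0: no, a/bba meet in 1. 2b->1: no, bbb/ab meet in 3. 2b->2: no, bbb/bba meet in 2. 2b->3: ok.
aba: 3a undefined. 3a->0: ok.
abb: 3b undefined. 3b->0: no, abab/bbbb meet in 2. 3b->1: ok.
All examples now run through 4 states with every (state, symbol) defined. Accept strings end in {1,2}, Reject strings end in {0,3}; accept={1,2}.

states=4 start=0 accept={1,2} delta: 0a->1 0b->2 1a->0 1b->3 2a->2 2b->3 3a->0 3b->1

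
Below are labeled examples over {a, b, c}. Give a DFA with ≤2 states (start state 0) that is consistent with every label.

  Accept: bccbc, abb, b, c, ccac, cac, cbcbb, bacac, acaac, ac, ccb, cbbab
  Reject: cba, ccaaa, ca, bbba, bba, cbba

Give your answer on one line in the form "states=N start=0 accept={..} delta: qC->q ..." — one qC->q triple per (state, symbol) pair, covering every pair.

states=2 start=0 accept={1} delta: 0a->0 0b->1 0c->1 1a->0 1b->1 1c->1

Fold the examples into a partial DFA from state 0: repeatedly fix the first undefined (state, symbol) met by the shortest-then-alphabetical prefix, trying targets in increasing order and rejecting any under which an Accept and a Reject string meet in one state with the same remainder; add a state when all current targets are rejected. Accepting states are where Accept strings end.
a: 0a undefined. 0a->0: ok.
b: 0b undefined. 0b->0: no, abb/bbba meet in 0. Open state 1: 0b->1.
c: 0c undefined. 0c->0: no, c/ccaaa meet in 0. 0c->1: ok.
ba: 1a undefined. 1a->0: ok.
bb: 1b undefined. 1b->0: no, abb/cba meet in 0. 1b->1: ok.
bc: 1c undefined. 1c->0: no, bccbc/cba meet in 0. 1c->1: ok.
All examples now run through 2 states with every (state, symbol) defined. Accept strings end in {1}, Reject strings end in {0}; accept={1}.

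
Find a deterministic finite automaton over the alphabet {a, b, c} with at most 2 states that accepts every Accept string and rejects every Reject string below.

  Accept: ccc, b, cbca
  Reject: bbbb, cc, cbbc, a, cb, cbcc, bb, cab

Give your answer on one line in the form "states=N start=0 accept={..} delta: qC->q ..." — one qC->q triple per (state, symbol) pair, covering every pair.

states=2 start=0 accept={1} delta: 0a->0 0b->1 0c->1 1a->1 1b->0 1c->0

State merging on the prefix tree: take the shortest (then alphabetical) example prefix whose next move is undefined and point that move at state 0, else 1, else 2, ...; a target is out if some Accept/Reject pair would then sit in one state with the same input left (inseparable). If every existing state is out, open a new one.
a: 0a undefined. 0a->0: ok.
b: 0b undefined. 0b->0: no, b/bbbb meet in 0. Open state 1: 0b->1.
c: 0c undefined. 0c->0: no, ccc/cc meet in 0. 0c->1: ok.
bb: 1b undefined. 1b->0: ok.
ca: 1a undefined. 1a->0: no, b/cab meet in 1. 1a->1: ok.
cc: 1c undefined. 1c->0: ok.
All examples now run through 2 states with every (state, symbol) defined. Accept strings end in {1}, Reject strings end in {0}; accept={1}.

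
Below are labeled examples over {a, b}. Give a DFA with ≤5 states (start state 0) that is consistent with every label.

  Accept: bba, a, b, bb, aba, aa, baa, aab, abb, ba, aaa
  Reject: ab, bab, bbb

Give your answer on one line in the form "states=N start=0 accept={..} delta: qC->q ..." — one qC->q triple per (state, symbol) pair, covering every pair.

Grow the machine one transition at a time. Run the examples from 0; the earliest place one falls off (shortest prefix, ties alphabetical) gets sent to the lowest-numbered state that keeps every Accept/Reject pair distinguishable — a pair clashes when both reach the same state with identical unread suffix — and to a fresh state only if none does.
a: 0a undefined. 0a->0: no, b/ab meet in 0 with "b" left. Open state 1: 0a->1.
b: 0b undefined. 0b->0: no, b/bbb meet in 0. 0b->1: no, bb/ab meet in 1 with "b" left. Open state 2: 0b->2.
aa: 1a undefined. 1a->0: ok.
ab: 1b undefined. 1b->0: no, aa/ab meet in 0. 1b->1: no, a/ab meet in 1. 1b->2: no, b/ab meet in 2. Open state 3: 1b->3.
ba: 2a undefined. 2a->0: no, b/bab meet in 2. 2a->1: ok.
bb: 2b undefined. 2b->0: no, b/bbb meet in 2. 2b->1: ok.
aba: 3a undefined. 3a->0: ok.
abb: 3b undefined. 3b->0: ok.
All examples now run through 4 states with every (state, symbol) defined. Accept strings end in {0,1,2}, Reject strings end in {3}; accept={0,1,2}.

states=4 start=0 accept={0,1,2} delta: 0a->1 0b->2 1a->0 1b->3 2a->1 2b->1 3a->0 3b->0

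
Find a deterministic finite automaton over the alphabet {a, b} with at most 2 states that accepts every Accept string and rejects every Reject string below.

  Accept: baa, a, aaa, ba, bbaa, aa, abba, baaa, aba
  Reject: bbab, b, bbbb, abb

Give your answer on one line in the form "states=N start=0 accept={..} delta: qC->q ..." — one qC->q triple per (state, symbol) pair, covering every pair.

states=2 start=0 accept={0} delta: 0a->0 0b->1 1a->0 1b->1

Fold the examples into a partial DFA from state 0: repeatedly fix the first undefined (state, symbol) met by the shortest-then-alphabetical prefix, trying targets in increasing order and rejecting any under which an Accept and a Reject string meet in one state with the same remainder; add a state when all current targets are rejected. Accepting states are where Accept strings end.
a: 0a undefined. 0a->0: ok.
b: 0b undefined. 0b->0: no, baa/bbab meet in 0. Open state 1: 0b->1.
ba: 1a undefined. 1a->0: ok.
bb: 1b undefined. 1b->0: no, baa/bbbb meet in 0. 1b->1: ok.
All examples now run through 2 states with every (state, symbol) defined. Accept strings end in {0}, Reject strings end in {1}; accept={0}.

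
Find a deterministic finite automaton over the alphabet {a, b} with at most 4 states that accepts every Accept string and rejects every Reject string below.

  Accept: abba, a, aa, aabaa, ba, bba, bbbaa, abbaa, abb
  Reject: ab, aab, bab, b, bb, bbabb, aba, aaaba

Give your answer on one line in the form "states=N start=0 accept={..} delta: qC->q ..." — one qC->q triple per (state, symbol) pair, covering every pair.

Grow the machine one transition at a time. Run the examples from 0; the earliest place one falls off (shortest prefix, ties alphabetical) gets sent to the lowest-numbered state that keeps every Accept/Reject pair distinguishable — a pair clashes when both reach the same state with identical unread suffix — and to a fresh state only if none does.
a: 0a undefined. 0a->0: no, ba/aba meet in 0 with "ba" left. Open state 1: 0a->1.
b: 0b undefined. 0b->0: no, abb/bbabb meet in 1 with "bb" left. 0b->1: no, a/b meet in 1. Open state 2: 0b->2.
aa: 1a undefined. 1a->0: ok.
ab: 1b undefined. 1b->0: no, a/aba meet in 1. 1b->1: no, abba/aba meet in 0. 1b->2: no, ba/aba meet in 2 with "a" left. Open state 3: 1b->3.
ba: 2a undefined. 2a->0: ok.
bb: 2b undefined. 2b->0: no, aa/bb meet in 0. 2b->1: no, a/bb meet in 1. 2b->2: ok.
aba: 3a undefined. 3a->0: no, aa/aba meet in 0. 3a->1: no, a/aba meet in 1. 3a->2: ok.
abb: 3b undefined. 3b->0: ok.
All examples now run through 4 states with every (state, symbol) defined. Accept strings end in {0,1}, Reject strings end in {2,3}; accept={0,1}.

states=4 start=0 accept={0,1} delta: 0a->1 0b->2 1a->0 1b->3 2a->0 2b->2 3a->2 3b->0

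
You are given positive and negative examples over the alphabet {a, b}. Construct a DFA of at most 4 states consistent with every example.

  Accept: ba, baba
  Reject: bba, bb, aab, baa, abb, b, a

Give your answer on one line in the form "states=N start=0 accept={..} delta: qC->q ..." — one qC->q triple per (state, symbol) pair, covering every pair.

State merging on the prefix tree: take the shortest (then alphabetical) example prefix whose next move is undefined and point that move at state 0, else 1, else 2, ...; a target is out if some Accept/Reject pair would then sit in one state with the same input left (inseparable). If every existing state is out, open a new one.
a: 0a undefined. 0a->0: ok.
b: 0b undefined. 0b->0: no, ba/bba meet in 0. Open state 1: 0b->1.
ba: 1a undefined. 1a->0: no, ba/baa meet in 0. 1a->1: no, ba/aab meet in 1. Open state 2: 1a->2.
bb: 1b undefined. 1b->0: ok.
baa: 2a undefined. 2a->0: ok.
bab: 2b undefined. 2b->0: no, baba/bba meet in 0. 2b->1: ok.
All examples now run through 3 states with every (state, symbol) defined. Accept strings end in {2}, Reject strings end in {0,1}; accept={2}.

states=3 start=0 accept={2} delta: 0a->0 0b->1 1a->2 1b->0 2a->0 2b->1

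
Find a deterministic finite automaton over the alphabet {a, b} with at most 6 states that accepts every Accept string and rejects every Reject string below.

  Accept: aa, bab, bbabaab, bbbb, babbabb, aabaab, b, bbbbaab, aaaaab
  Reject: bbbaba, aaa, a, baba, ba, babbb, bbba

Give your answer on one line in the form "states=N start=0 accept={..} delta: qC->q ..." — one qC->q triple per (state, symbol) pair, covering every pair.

states=4 start=0 accept={0,2} delta: 0a->1 0b->0 1a->0 1b->2 2a->1 2b->3 3a->0 3b->1

Fold the examples into a partial DFA from state 0: repeatedly fix the first undefined (state, symbol) met by the shortest-then-alphabetical prefix, trying targets in increasing order and rejecting any under which an Accept and a Reject string meet in one state with the same remainder; add a state when all current targets are rejected. Accepting states are where Accept strings end.
a: 0a undefined. 0a->0: no, aa/aaa meet in 0. Open state 1: 0a->1.
b: 0b undefined. 0b->0: ok.
aa: 1a undefined. 1a->0: ok.
bab: 1b undefined. 1b->0: no, aa/babbb meet in 0. 1b->1: no, aa/bbbaba meet in 0. Open state 2: 1b->2.
baba: 2a undefined. 2a->0: no, aa/bbbaba meet in 0. 2a->1: ok.
babb: 2b undefined. 2b->0: no, aa/babbb meet in 0. 2b->1: no, bab/babbb meet in 2. 2b->2: no, bab/babbb meet in 2. Open state 3: 2b->3.
babba: 3a undefined. 3a->0: ok.
babbb: 3b undefined. 3b->0: no, aa/babbb meet in 0. 3b->1: ok.
All examples now run through 4 states with every (state, symbol) defined. Accept strings end in {0,2}, Reject strings end in {1}; accept={0,2}.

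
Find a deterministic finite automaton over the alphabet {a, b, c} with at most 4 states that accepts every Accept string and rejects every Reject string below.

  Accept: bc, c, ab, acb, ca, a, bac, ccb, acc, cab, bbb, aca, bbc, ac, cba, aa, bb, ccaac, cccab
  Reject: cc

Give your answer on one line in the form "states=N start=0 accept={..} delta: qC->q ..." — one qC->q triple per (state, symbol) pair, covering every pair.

states=4 start=0 accept={0,1,2} delta: 0a->1 0b->0 0c->2 1a->0 1b->0 1c->0 2a->0 2b->0 2c->3 3a->0 3b->0 3c->0

Grow the machine one transition at a time. Run the examples from 0; the earliest place one falls off (shortest prefix, ties alphabetical) gets sent to the lowest-numbered state that keeps every Accept/Reject pair distinguishable — a pair clashes when both reach the same state with identical unread suffix — and to a fresh state only if none does.
a: 0a undefined. 0a->0: no, acc/cc meet in 0 with "cc" left. Open state 1: 0a->1.
b: 0b undefined. 0b->0: ok.
c: 0c undefined. 0c->0: no, bc/cc meet in 0. 0c->1: no, bac/cc meet in 1 with "c" left. Open state 2: 0c->2.
aa: 1a undefined. 1a->0: ok.
ab: 1b undefined. 1b->0: ok.
ac: 1c undefined. 1c->0: ok.
ca: 2a undefined. 2a->0: ok.
cb: 2b undefined. 2b->0: ok.
cc: 2c undefined. 2c->0: no, ab/cc meet in 0. 2c->1: no, a/cc meet in 1. 2c->2: no, bc/cc meet in 2. Open state 3: 2c->3.
cca: 3a undefined. 3a->0: ok.
ccb: 3b undefined. 3b->0: ok.
ccc: 3c undefined. 3c->0: ok.
All examples now run through 4 states with every (state, symbol) defined. Accept strings end in {0,1,2}, Reject strings end in {3}; accept={0,1,2}.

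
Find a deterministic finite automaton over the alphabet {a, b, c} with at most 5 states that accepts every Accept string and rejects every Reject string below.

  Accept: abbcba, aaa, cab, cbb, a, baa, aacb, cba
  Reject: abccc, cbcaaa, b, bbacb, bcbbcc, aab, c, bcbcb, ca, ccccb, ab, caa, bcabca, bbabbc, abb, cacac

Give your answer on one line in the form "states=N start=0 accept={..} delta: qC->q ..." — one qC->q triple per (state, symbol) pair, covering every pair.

Grow the machine one transition at a time. Run the examples from 0; the earliest place one falls off (shortest prefix, ties alphabetical) gets sent to the lowest-numbered state that keeps every Accept/Reject pair distinguishable — a pair clashes when both reach the same state with identical unread suffix — and to a fresh state only if none does.
a: 0a undefined. 0a->0: ok.
b: 0b undefined. 0b->0: no, aaa/b meet in 0. Open state 1: 0b->1.
c: 0c undefined. 0c->0: no, aaa/c meet in 0. 0c->1: no, baa/caa meet in 1 with "aa" left. Open state 2: 0c->2.
ba: 1a undefined. 1a->0: ok.
bb: 1b undefined. 1b->0: no, aaa/abb meet in 0. 1b->1: no, aacb/bbacb meet in 2 with "b" left. 1b->2: ok.
bc: 1c undefined. 1c->0: no, aaa/bcabca meet in 0. 1c->1: no, aaa/bcabca meet in 0. 1c->2: ok.
ca: 2a undefined. 2a->0: no, aaa/ca meet in 0. 2a->1: no, aaa/caa meet in 0. 2a->2: ok.
cb: 2b undefined. 2b->0: no, aaa/bcbcb meet in 0. 2b->1: no, cab/b meet in 1. 2b->2: no, cab/c meet in 2. Open state 3: 2b->3.
cc: 2c undefined. 2c->0: ok.
cba: 3a undefined. 3a->0: ok.
cbb: 3b undefined. 3b->0: no, abbcba/bcbbcc meet in 0. 3b->1: no, abbcba/bcbbcc meet in 0. 3b->2: no, abbcba/bbabbc meet in 0. 3b->3: ok.
cbc: 3c undefined. 3c->0: no, abbcba/cbcaaa meet in 0. 3c->1: no, abbcba/cbcaaa meet in 0. 3c->2: no, abbcba/bcbbcc meet in 0. 3c->3: no, abbcba/cbcaaa meet in 0. Open state 4: 3c->4.
cbca: 4a undefined. 4a->0: no, abbcba/cbcaaa meet in 0. 4a->1: no, abbcba/cbcaaa meet in 0. 4a->2: ok.
bcbcb: 4b undefined. 4b->0: no, abbcba/bcbcb meet in 0. 4b->1: ok.
bcbbcc: 4c undefined. 4c->0: no, abbcba/bcbbcc meet in 0. 4c->1: ok.
All examples now run through 5 states with every (state, symbol) defined. Accept strings end in {0,3}, Reject strings end in {1,2,4}; accept={0,3}.

states=5 start=0 accept={0,3} delta: 0a->0 0b->1 0c->2 1a->0 1b->2 1c->2 2a->2 2b->3 2c->0 3a->0 3b->3 3c->4 4a->2 4b->1 4c->1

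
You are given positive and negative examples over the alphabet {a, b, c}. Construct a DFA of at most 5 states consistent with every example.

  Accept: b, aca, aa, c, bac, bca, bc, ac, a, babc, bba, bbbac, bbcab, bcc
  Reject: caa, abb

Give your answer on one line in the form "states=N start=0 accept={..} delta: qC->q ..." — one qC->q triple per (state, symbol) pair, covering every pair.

states=4 start=0 accept={0,1,2} delta: 0a->0 0b->1 0c->1 1a->2 1b->3 1c->0 2a->3 2b->0 2c->0 3a->0 3b->0 3c->0

Grow the machine one transition at a time. Run the examples from 0; the earliest place one falls off (shortest prefix, ties alphabetical) gets sent to the lowest-numbered state that keeps every Accept/Reject pair distinguishable — a pair clashes when both reach the same state with identical unread suffix — and to a fresh state only if none does.
a: 0a undefined. 0a->0: ok.
b: 0b undefined. 0b->0: no, b/abb meet in 0. Open state 1: 0b->1.
c: 0c undefined. 0c->0: no, aca/caa meet in 0. 0c->1: ok.
ba: 1a undefined. 1a->0: no, aca/caa meet in 0. 1a->1: no, b/caa meet in 1. Open state 2: 1a->2.
bb: 1b undefined. 1b->0: no, aa/abb meet in 0. 1b->1: no, b/abb meet in 1. 1b->2: no, aca/abb meet in 2. Open state 3: 1b->3.
bc: 1c undefined. 1c->0: ok.
bab: 2b undefined. 2b->0: ok.
bac: 2c undefined. 2c->0: ok.
bba: 3a undefined. 3a->0: ok.
bbb: 3b undefined. 3b->0: ok.
bbc: 3c undefined. 3c->0: ok.
caa: 2a undefined. 2a->0: no, aa/caa meet in 0. 2a->1: no, b/caa meet in 1. 2a->2: no, aca/caa meet in 2. 2a->3: ok.
All examples now run through 4 states with every (state, symbol) defined. Accept strings end in {0,1,2}, Reject strings end in {3}; accept={0,1,2}.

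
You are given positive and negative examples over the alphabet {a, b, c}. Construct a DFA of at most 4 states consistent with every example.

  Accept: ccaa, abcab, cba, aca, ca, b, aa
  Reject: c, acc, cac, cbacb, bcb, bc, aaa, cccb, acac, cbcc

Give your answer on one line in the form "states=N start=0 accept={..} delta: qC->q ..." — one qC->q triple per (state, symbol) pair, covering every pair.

states=3 start=0 accept={0,2} delta: 0a->1 0b->0 0c->1 1a->0 1b->1 1c->2 2a->2 2b->0 2c->1

Fold the examples into a partial DFA from state 0: repeatedly fix the first undefined (state, symbol) met by the shortest-then-alphabetical prefix, trying targets in increasing order and rejecting any under which an Accept and a Reject string meet in one state with the same remainder; add a state when all current targets are rejected. Accepting states are where Accept strings end.
a: 0a undefined. 0a->0: no, aa/aaa meet in 0. Open state 1: 0a->1.
b: 0b undefined. 0b->0: ok.
c: 0c undefined. 0c->0: no, b/c meet in 0. 0c->1: ok.
aa: 1a undefined. 1a->0: ok.
ab: 1b undefined. 1b->0: no, abcab/bcb meet in 0. 1b->1: ok.
ac: 1c undefined. 1c->0: no, ccaa/acac meet in 0. 1c->1: no, ccaa/c meet in 1. Open state 2: 1c->2.
aca: 2a undefined. 2a->0: no, ccaa/c meet in 1. 2a->1: no, abcab/c meet in 1. 2a->2: ok.
acc: 2c undefined. 2c->0: no, cba/acc meet in 0. 2c->1: ok.
abcab: 2b undefined. 2b->0: ok.
All examples now run through 3 states with every (state, symbol) defined. Accept strings end in {0,2}, Reject strings end in {1}; accept={0,2}.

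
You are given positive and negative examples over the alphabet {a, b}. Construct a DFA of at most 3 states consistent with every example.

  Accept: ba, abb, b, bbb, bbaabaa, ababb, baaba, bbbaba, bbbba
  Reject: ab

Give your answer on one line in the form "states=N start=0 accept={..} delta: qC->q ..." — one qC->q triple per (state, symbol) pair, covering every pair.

Grow the machine one transition at a time. Run the examples from 0; the earliest place one falls off (shortest prefix, ties alphabetical) gets sent to the lowest-numbered state that keeps every Accept/Reject pair distinguishable — a pair clashes when both reach the same state with identical unread suffix — and to a fresh state only if none does.
a: 0a undefined. 0a->0: no, b/ab meet in 0 with "b" left. Open state 1: 0a->1.
b: 0b undefined. 0b->0: ok.
ab: 1b undefined. 1b->0: no, abb/ab meet in 0. 1b->1: no, ba/ab meet in 1. Open state 2: 1b->2.
aba: 2a undefined. 2a->0: ok.
abb: 2b undefined. 2b->0: ok.
baa: 1a undefined. 1a->0: ok.
All examples now run through 3 states with every (state, symbol) defined. Accept strings end in {0,1}, Reject strings end in {2}; accept={0,1}.

states=3 start=0 accept={0,1} delta: 0a->1 0b->0 1a->0 1b->2 2a->0 2b->0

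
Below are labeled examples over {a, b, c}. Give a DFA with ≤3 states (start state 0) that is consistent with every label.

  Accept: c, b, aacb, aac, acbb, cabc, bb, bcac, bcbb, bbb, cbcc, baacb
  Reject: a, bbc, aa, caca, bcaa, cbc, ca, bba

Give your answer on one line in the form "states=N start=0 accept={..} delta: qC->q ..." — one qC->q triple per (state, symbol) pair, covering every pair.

states=3 start=0 accept={1,2} delta: 0a->0 0b->1 0c->1 1a->0 1b->2 1c->1 2a->0 2b->1 2c->0

Fold the examples into a partial DFA from state 0: repeatedly fix the first undefined (state, symbol) met by the shortest-then-alphabetical prefix, trying targets in increasing order and rejecting any under which an Accept and a Reject string meet in one state with the same remainder; add a state when all current targets are rejected. Accepting states are where Accept strings end.
a: 0a undefined. 0a->0: ok.
b: 0b undefined. 0b->0: no, c/bbc meet in 0 with "c" left. Open state 1: 0b->1.
c: 0c undefined. 0c->0: no, c/a meet in 0. 0c->1: ok.
ba: 1a undefined. 1a->0: ok.
bb: 1b undefined. 1b->0: no, c/bbc meet in 1. 1b->1: no, cabc/bbc meet in 1 with "c" left. Open state 2: 1b->2.
bc: 1c undefined. 1c->0: no, cabc/a meet in 0. 1c->1: ok.
bba: 2a undefined. 2a->0: ok.
bbb: 2b undefined. 2b->0: no, acbb/a meet in 0. 2b->1: ok.
bbc: 2c undefined. 2c->0: ok.
All examples now run through 3 states with every (state, symbol) defined. Accept strings end in {1,2}, Reject strings end in {0}; accept={1,2}.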